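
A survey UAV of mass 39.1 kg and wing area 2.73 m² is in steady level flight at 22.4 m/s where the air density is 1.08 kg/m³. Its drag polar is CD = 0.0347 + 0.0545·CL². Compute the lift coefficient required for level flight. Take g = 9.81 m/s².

In steady level flight, lift balances weight: W = mg = 39.1 × 9.81 = 383.57 N.
q = ½ρv² = ½ × 1.08 × 22.4² = 271 Pa.
CL = 2W/(ρv²S) = 2×383.57/(1.08×22.4²×2.73) = 0.5186.

CL = 0.519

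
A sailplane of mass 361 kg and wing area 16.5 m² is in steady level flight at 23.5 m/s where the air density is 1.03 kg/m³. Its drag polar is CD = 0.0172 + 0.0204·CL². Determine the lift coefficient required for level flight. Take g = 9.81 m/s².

CL = 0.755

In steady level flight, lift balances weight: W = mg = 361 × 9.81 = 3541.4 N.
Dynamic pressure q = 0.5 × 1.03 × 23.5² = 284.4 Pa.
CL = W/(q·S) = 3541.4 / (284.4 × 16.5) = 0.7547.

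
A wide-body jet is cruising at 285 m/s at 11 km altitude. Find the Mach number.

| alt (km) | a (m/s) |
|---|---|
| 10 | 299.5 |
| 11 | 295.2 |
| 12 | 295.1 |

M = 0.965

At 11 km, from the table: a = 295.2 m/s.
M = v/a = 285 / 295.2 = 0.965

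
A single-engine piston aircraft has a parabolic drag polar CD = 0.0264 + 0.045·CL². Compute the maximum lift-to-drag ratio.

For CD = CD0 + K·CL², (L/D)max occurs at CL* = √(CD0/K) and equals 1/(2√(K·CD0)).
(L/D)max = 1/(2√(0.045 × 0.0264)) = 1/(2 × 0.03447) = 14.5

(L/D)max = 14.5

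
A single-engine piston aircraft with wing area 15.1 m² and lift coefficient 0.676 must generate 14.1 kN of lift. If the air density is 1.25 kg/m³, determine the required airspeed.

L = ½ρv²S·CL ⇒ v = √(2L/(ρ·S·CL))
v = √(2 × 14100 / (1.25 × 15.1 × 0.676)) = √2210 = 47 m/s

v = 47 m/s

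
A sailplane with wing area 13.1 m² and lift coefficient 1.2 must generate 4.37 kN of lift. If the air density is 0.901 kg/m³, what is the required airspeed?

v = 24.8 m/s

L = ½ρv²S·CL ⇒ v = √(2L/(ρ·S·CL))
v = √(2 × 4370 / (0.901 × 13.1 × 1.2)) = √617.1 = 24.8 m/s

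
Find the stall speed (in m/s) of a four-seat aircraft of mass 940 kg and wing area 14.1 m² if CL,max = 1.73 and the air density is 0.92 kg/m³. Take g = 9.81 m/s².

V_stall = 28.7 m/s

Stall occurs when L = W at CL,max. W = mg = 940 × 9.81 = 9221 N.
V_stall = √(2W/(ρ·S·CL,max)) = √(2 × 9221 / (0.92 × 14.1 × 1.73))
V_stall = √821.8 = 28.7 m/s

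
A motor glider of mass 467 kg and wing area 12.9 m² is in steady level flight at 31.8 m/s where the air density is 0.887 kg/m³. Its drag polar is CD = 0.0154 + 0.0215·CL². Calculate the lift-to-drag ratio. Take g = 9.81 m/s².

L/D = 27.4

In steady level flight, lift balances weight: W = mg = 467 × 9.81 = 4581.3 N.
Dynamic pressure q = 0.5 × 0.887 × 31.8² = 448.5 Pa.
CL = 2W/(ρv²S) = 2×4581.3/(0.887×31.8²×12.9) = 0.7919.
CD = 0.0154 + 0.0215 × 0.7919² = 0.02888.
L/D = CL/CD = 0.7919 / 0.02888 = 27.4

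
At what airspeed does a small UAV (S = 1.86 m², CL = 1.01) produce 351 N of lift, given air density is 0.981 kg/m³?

v = 19.5 m/s

L = ½ρv²S·CL ⇒ v = √(2L/(ρ·S·CL))
v = √(2 × 351 / (0.981 × 1.86 × 1.01)) = √380.9 = 19.5 m/s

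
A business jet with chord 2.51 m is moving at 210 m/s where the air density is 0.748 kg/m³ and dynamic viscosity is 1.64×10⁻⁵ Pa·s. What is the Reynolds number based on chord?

Re = 2.4×10^7

Re = ρ·v·c/μ = 0.748 × 210 × 2.51 / (1.64×10⁻⁵) = 2.4×10^7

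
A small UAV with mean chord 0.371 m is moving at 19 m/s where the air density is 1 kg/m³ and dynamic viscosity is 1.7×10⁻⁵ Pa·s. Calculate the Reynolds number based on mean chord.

Re = ρ·v·c/μ = 1 × 19 × 0.371 / (1.7×10⁻⁵) = 4.15×10^5

Re = 4.15×10^5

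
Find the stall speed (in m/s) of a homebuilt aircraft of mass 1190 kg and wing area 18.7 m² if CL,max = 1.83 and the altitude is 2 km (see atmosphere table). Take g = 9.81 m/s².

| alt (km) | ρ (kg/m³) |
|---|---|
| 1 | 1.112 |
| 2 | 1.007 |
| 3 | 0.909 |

At 2 km, from the table: ρ = 1.007 kg/m³.
Weight W = mg = 1190 × 9.81 = 11670 N.
V_stall = √(2W/(ρ·S·CL,max)) = √(2 × 11670 / (1.007 × 18.7 × 1.83))
V_stall = √677.5 = 26 m/s

V_stall = 26 m/s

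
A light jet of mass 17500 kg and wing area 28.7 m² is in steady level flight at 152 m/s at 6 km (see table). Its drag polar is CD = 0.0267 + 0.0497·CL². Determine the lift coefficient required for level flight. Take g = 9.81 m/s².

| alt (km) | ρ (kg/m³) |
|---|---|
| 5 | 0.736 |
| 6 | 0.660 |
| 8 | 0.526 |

CL = 0.785

At 6 km, from the table: ρ = 0.660 kg/m³.
In steady level flight, lift balances weight: W = mg = 17500 × 9.81 = 1.7168×10^5 N.
Dynamic pressure q = 0.5 × 0.66 × 152² = 7624 Pa.
CL = 2W/(ρv²S) = 2×1.7168×10^5/(0.66×152²×28.7) = 0.7846.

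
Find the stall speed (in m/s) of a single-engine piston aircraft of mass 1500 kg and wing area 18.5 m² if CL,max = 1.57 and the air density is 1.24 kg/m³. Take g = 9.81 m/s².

V_stall = 28.6 m/s

Weight W = mg = 1500 × 9.81 = 14720 N.
From L = ½ρV²S·CL,max = W: V_stall = √(2W/(ρSCL,max)) = √(2·14720/(1.24·18.5·1.57))
V_stall = √817.1 = 28.6 m/s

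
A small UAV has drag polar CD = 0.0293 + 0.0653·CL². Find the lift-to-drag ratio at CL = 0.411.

CD = 0.0293 + 0.0653 × 0.411² = 0.04033
L/D = CL/CD = 0.411 / 0.04033 = 10.2

L/D = 10.2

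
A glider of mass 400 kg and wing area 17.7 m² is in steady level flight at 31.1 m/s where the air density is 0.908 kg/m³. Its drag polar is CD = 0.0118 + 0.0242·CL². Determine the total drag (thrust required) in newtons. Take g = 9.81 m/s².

In steady level flight, lift balances weight: W = mg = 400 × 9.81 = 3924 N.
q = ½ρv² = ½ × 0.908 × 31.1² = 439.1 Pa.
CL = W/(q·S) = 3924 / (439.1 × 17.7) = 0.5049.
CD = 0.0118 + 0.0242 × 0.5049² = 0.01797.
D = q·S·CD = 439.1 × 17.7 × 0.01797 = 139.7 N

D = 140 N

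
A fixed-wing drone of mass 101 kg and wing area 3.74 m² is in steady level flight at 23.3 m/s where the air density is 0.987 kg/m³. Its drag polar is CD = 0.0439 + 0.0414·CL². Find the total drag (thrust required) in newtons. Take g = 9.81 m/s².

D = 84.5 N

Weight W = mg = 101 × 9.81 = 990.81 N; in level flight L = W.
Dynamic pressure q = 0.5 × 0.987 × 23.3² = 267.9 Pa.
CL = 2W/(ρv²S) = 2×990.81/(0.987×23.3²×3.74) = 0.9888.
CD = 0.0439 + 0.0414 × 0.9888² = 0.08438.
D = q·S·CD = 267.9 × 3.74 × 0.08438 = 84.55 N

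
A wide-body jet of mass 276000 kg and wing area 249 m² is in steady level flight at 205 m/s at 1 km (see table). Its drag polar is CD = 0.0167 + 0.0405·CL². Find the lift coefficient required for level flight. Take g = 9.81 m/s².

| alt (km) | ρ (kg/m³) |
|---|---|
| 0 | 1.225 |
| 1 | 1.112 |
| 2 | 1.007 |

CL = 0.465

At 1 km, from the table: ρ = 1.112 kg/m³.
Level flight ⇒ L = W = m·g = 276000 × 9.81 = 2.7076×10^6 N.
q = ½ρv² = ½ × 1.112 × 205² = 23370 Pa.
CL = 2W/(ρv²S) = 2×2.7076×10^6/(1.112×205²×249) = 0.4654.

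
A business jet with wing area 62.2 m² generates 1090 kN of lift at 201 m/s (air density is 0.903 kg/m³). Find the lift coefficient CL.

CL = 0.961

From L = ½ρv²S·CL, rearranging gives CL = 2L/(ρv²S).
CL = 2 × 1.09×10^6 / (0.903 × 201² × 62.2) = 0.961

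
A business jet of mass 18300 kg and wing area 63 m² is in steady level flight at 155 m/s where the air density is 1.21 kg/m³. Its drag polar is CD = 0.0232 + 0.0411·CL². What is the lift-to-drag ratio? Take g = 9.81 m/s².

L/D = 7.91

Level flight ⇒ L = W = m·g = 18300 × 9.81 = 1.7952×10^5 N.
q = ½ρv² = ½ × 1.21 × 155² = 14540 Pa.
Required CL = L/(qS) = 1.7952×10^5/(14540·63) = 0.196.
CD = 0.0232 + 0.0411 × 0.196² = 0.02478.
L/D = CL/CD = 0.196 / 0.02478 = 7.91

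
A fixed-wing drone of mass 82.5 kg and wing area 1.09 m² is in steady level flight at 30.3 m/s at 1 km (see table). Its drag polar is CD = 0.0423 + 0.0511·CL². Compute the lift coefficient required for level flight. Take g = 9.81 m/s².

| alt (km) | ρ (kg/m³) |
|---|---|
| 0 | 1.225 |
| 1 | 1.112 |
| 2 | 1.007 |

CL = 1.45

At 1 km, from the table: ρ = 1.112 kg/m³.
Weight W = mg = 82.5 × 9.81 = 809.33 N; in level flight L = W.
Dynamic pressure q = 0.5 × 1.112 × 30.3² = 510.5 Pa.
Required CL = L/(qS) = 809.33/(510.5·1.09) = 1.455.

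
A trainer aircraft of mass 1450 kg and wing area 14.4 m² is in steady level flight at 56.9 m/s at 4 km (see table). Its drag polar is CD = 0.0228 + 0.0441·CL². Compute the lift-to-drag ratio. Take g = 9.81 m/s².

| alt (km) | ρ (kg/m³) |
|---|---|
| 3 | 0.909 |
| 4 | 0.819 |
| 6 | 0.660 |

L/D = 15.8

At 4 km, from the table: ρ = 0.819 kg/m³.
Weight W = mg = 1450 × 9.81 = 14224 N; in level flight L = W.
Dynamic pressure q = 0.5 × 0.819 × 56.9² = 1326 Pa.
Required CL = L/(qS) = 14224/(1326·14.4) = 0.7451.
CD = 0.0228 + 0.0441 × 0.7451² = 0.04728.
L/D = CL/CD = 0.7451 / 0.04728 = 15.8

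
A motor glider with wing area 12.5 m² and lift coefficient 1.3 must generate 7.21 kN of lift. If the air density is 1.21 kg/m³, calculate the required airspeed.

v = 27.1 m/s

L = ½ρv²S·CL ⇒ v = √(2L/(ρ·S·CL))
v = √(2 × 7210 / (1.21 × 12.5 × 1.3)) = √733.4 = 27.1 m/s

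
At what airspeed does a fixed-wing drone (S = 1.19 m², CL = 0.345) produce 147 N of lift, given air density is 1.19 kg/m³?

L = ½ρv²S·CL ⇒ v = √(2L/(ρ·S·CL))
v = √(2 × 147 / (1.19 × 1.19 × 0.345)) = √601.8 = 24.5 m/s

v = 24.5 m/s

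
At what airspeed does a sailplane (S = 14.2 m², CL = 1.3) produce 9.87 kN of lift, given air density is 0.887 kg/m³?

v = 34.7 m/s

L = ½ρv²S·CL ⇒ v = √(2L/(ρ·S·CL))
v = √(2 × 9870 / (0.887 × 14.2 × 1.3)) = √1206 = 34.7 m/s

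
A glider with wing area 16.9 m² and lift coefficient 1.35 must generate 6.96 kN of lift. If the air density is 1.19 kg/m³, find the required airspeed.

v = 22.6 m/s

L = ½ρv²S·CL ⇒ v = √(2L/(ρ·S·CL))
v = √(2 × 6960 / (1.19 × 16.9 × 1.35)) = √512.7 = 22.6 m/s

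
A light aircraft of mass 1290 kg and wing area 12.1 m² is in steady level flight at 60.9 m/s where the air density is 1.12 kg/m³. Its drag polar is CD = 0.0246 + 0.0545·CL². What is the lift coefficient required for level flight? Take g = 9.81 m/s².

Weight W = mg = 1290 × 9.81 = 12655 N; in level flight L = W.
Dynamic pressure q = 0.5 × 1.12 × 60.9² = 2077 Pa.
Required CL = L/(qS) = 12655/(2077·12.1) = 0.5036.

CL = 0.504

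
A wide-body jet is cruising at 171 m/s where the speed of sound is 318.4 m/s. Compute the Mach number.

M = v/a = 171 / 318.4 = 0.537

M = 0.537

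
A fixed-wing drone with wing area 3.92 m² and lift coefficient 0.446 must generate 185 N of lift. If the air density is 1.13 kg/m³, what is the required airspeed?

L = ½ρv²S·CL ⇒ v = √(2L/(ρ·S·CL))
v = √(2 × 185 / (1.13 × 3.92 × 0.446)) = √187.3 = 13.7 m/s

v = 13.7 m/s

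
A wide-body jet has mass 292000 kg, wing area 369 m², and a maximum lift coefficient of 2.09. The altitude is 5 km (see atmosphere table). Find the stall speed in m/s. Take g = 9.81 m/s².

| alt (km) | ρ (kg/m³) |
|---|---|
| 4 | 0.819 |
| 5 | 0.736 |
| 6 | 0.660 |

At 5 km, from the table: ρ = 0.736 kg/m³.
Weight W = mg = 292000 × 9.81 = 2.865×10^6 N.
From L = ½ρV²S·CL,max = W: V_stall = √(2W/(ρSCL,max)) = √(2·2.865×10^6/(0.736·369·2.09))
V_stall = √10090 = 100 m/s

V_stall = 100 m/s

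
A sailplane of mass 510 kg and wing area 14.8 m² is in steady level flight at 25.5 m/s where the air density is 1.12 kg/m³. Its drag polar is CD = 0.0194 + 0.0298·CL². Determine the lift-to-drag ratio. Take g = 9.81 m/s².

In steady level flight, lift balances weight: W = mg = 510 × 9.81 = 5003.1 N.
Dynamic pressure q = 0.5 × 1.12 × 25.5² = 364.1 Pa.
CL = W/(q·S) = 5003.1 / (364.1 × 14.8) = 0.9283.
CD = 0.0194 + 0.0298 × 0.9283² = 0.04508.
L/D = CL/CD = 0.9283 / 0.04508 = 20.6

L/D = 20.6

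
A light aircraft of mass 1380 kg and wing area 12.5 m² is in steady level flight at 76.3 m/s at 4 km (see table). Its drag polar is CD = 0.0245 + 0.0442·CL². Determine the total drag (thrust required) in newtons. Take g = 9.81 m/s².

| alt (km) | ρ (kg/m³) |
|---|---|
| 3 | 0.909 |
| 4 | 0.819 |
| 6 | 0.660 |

D = 1000 N

At 4 km, from the table: ρ = 0.819 kg/m³.
Weight W = mg = 1380 × 9.81 = 13538 N; in level flight L = W.
Dynamic pressure q = 0.5 × 0.819 × 76.3² = 2384 Pa.
Required CL = L/(qS) = 13538/(2384·12.5) = 0.4543.
CD = 0.0245 + 0.0442 × 0.4543² = 0.03362.
D = q·S·CD = 2384 × 12.5 × 0.03362 = 1002 N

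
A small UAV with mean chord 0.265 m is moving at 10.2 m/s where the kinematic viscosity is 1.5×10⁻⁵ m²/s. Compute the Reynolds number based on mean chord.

Re = 1.8×10^5

Re = v·c/ν = 10.2 × 0.265 / (1.5×10⁻⁵) = 1.8×10^5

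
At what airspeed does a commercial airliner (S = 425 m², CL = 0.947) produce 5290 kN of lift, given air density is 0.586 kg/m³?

L = ½ρv²S·CL ⇒ v = √(2L/(ρ·S·CL))
v = √(2 × 5.29×10^6 / (0.586 × 425 × 0.947)) = √44860 = 212 m/s

v = 212 m/s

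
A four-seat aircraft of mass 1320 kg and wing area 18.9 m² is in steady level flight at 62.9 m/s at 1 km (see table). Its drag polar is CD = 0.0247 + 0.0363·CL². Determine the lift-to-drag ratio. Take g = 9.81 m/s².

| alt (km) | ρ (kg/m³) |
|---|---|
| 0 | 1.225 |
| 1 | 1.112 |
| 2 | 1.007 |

L/D = 11

At 1 km, from the table: ρ = 1.112 kg/m³.
Level flight ⇒ L = W = m·g = 1320 × 9.81 = 12949 N.
q = ½ρv² = ½ × 1.112 × 62.9² = 2200 Pa.
Required CL = L/(qS) = 12949/(2200·18.9) = 0.3115.
CD = 0.0247 + 0.0363 × 0.3115² = 0.02822.
L/D = CL/CD = 0.3115 / 0.02822 = 11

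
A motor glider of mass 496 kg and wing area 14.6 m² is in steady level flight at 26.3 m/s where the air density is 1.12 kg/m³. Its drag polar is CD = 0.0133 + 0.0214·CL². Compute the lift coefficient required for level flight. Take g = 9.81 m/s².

In steady level flight, lift balances weight: W = mg = 496 × 9.81 = 4865.8 N.
Dynamic pressure q = 0.5 × 1.12 × 26.3² = 387.3 Pa.
CL = W/(q·S) = 4865.8 / (387.3 × 14.6) = 0.8604.

CL = 0.86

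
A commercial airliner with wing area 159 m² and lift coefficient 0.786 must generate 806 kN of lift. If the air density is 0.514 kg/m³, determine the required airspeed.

v = 158 m/s

L = ½ρv²S·CL ⇒ v = √(2L/(ρ·S·CL))
v = √(2 × 8.06×10^5 / (0.514 × 159 × 0.786)) = √25090 = 158 m/s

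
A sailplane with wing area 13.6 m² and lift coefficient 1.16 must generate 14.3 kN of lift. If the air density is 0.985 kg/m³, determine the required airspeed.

L = ½ρv²S·CL ⇒ v = √(2L/(ρ·S·CL))
v = √(2 × 14300 / (0.985 × 13.6 × 1.16)) = √1840 = 42.9 m/s

v = 42.9 m/s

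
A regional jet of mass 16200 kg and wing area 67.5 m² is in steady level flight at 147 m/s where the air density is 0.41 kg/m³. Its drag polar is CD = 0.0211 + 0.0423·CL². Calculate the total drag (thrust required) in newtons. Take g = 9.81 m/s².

Level flight ⇒ L = W = m·g = 16200 × 9.81 = 1.5892×10^5 N.
q = ½ρv² = ½ × 0.41 × 147² = 4430 Pa.
CL = 2W/(ρv²S) = 2×1.5892×10^5/(0.41×147²×67.5) = 0.5315.
CD = 0.0211 + 0.0423 × 0.5315² = 0.03305.
D = q·S·CD = 4430 × 67.5 × 0.03305 = 9882 N

D = 9880 N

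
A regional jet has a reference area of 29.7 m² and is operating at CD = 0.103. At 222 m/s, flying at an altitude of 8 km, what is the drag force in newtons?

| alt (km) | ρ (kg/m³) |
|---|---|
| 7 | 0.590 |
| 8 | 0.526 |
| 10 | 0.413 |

D = 39700 N

At 8 km, from the table: ρ = 0.526 kg/m³.
D = ½ρv²S·CD = ½ × 0.526 × 222² × 29.7 × 0.103 = 39700 N ≈ 39.7 kN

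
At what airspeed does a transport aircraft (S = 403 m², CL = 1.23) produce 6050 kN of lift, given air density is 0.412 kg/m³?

L = ½ρv²S·CL ⇒ v = √(2L/(ρ·S·CL))
v = √(2 × 6.05×10^6 / (0.412 × 403 × 1.23)) = √59250 = 243 m/s

v = 243 m/s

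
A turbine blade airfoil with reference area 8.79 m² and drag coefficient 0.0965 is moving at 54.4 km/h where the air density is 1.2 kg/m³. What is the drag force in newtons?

D = 116 N

Convert speed: v = 54.4 km/h ÷ 3.6 = 15.11 m/s.
D = ½ρv²S·CD = ½ × 1.2 × 15.11² × 8.79 × 0.0965 = 116 N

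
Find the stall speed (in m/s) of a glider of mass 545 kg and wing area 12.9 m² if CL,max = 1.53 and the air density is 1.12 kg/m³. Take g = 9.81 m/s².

V_stall = 22 m/s

Stall occurs when L = W at CL,max. W = mg = 545 × 9.81 = 5346 N.
From L = ½ρV²S·CL,max = W: V_stall = √(2W/(ρSCL,max)) = √(2·5346/(1.12·12.9·1.53))
V_stall = √483.7 = 22 m/s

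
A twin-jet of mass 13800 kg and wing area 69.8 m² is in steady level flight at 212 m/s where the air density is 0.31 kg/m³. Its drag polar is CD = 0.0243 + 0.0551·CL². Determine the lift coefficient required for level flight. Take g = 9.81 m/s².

Level flight ⇒ L = W = m·g = 13800 × 9.81 = 1.3538×10^5 N.
q = ½ρv² = ½ × 0.31 × 212² = 6966 Pa.
CL = W/(q·S) = 1.3538×10^5 / (6966 × 69.8) = 0.2784.

CL = 0.278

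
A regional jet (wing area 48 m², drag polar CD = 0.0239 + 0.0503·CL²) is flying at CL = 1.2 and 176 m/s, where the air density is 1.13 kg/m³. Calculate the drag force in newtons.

CD = 0.0239 + 0.0503 × 1.2² = 0.09633
D = ½ρv²S·CD = ½ × 1.13 × 176² × 48 × 0.09633 = 80900 N

D = 80900 N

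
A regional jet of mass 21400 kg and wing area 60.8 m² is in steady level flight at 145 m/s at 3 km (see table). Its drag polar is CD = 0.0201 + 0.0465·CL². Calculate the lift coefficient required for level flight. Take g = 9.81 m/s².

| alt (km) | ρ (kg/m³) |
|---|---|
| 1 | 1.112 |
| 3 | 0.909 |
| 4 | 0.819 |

At 3 km, from the table: ρ = 0.909 kg/m³.
Level flight ⇒ L = W = m·g = 21400 × 9.81 = 2.0993×10^5 N.
Dynamic pressure q = 0.5 × 0.909 × 145² = 9556 Pa.
Required CL = L/(qS) = 2.0993×10^5/(9556·60.8) = 0.3613.

CL = 0.361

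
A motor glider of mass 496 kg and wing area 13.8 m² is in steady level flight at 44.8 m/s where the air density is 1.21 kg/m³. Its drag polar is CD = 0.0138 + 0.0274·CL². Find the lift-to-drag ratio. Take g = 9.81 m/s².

Level flight ⇒ L = W = m·g = 496 × 9.81 = 4865.8 N.
Dynamic pressure q = 0.5 × 1.21 × 44.8² = 1214 Pa.
CL = 2W/(ρv²S) = 2×4865.8/(1.21×44.8²×13.8) = 0.2904.
CD = 0.0138 + 0.0274 × 0.2904² = 0.01611.
L/D = CL/CD = 0.2904 / 0.01611 = 18

L/D = 18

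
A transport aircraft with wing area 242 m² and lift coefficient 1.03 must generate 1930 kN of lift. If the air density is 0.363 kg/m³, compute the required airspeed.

v = 207 m/s

L = ½ρv²S·CL ⇒ v = √(2L/(ρ·S·CL))
v = √(2 × 1.93×10^6 / (0.363 × 242 × 1.03)) = √42660 = 207 m/s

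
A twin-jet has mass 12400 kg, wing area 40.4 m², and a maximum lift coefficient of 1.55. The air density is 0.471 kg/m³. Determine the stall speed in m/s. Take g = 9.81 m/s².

V_stall = 90.8 m/s

At stall, lift equals weight: L = W = m·g = 12400 × 9.81 = 1.216×10^5 N.
From L = ½ρV²S·CL,max = W: V_stall = √(2W/(ρSCL,max)) = √(2·1.216×10^5/(0.471·40.4·1.55))
V_stall = √8249 = 90.8 m/s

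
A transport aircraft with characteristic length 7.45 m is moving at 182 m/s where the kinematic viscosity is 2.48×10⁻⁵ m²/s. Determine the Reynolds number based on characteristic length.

Re = v·c/ν = 182 × 7.45 / (2.48×10⁻⁵) = 5.47×10^7

Re = 5.47×10^7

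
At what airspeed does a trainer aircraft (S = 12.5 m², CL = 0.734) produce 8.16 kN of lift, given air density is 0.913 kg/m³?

L = ½ρv²S·CL ⇒ v = √(2L/(ρ·S·CL))
v = √(2 × 8160 / (0.913 × 12.5 × 0.734)) = √1948 = 44.1 m/s

v = 44.1 m/s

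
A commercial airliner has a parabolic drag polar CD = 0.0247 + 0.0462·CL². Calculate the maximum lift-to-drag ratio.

For CD = CD0 + K·CL², (L/D)max occurs at CL* = √(CD0/K) and equals 1/(2√(K·CD0)).
(L/D)max = 1/(2√(0.0462 × 0.0247)) = 1/(2 × 0.03378) = 14.8

(L/D)max = 14.8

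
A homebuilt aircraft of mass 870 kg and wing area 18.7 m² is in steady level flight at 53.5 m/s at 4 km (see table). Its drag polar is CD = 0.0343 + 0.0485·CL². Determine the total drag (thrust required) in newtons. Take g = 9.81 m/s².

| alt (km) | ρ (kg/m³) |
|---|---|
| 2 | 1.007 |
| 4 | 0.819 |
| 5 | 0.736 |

At 4 km, from the table: ρ = 0.819 kg/m³.
In steady level flight, lift balances weight: W = mg = 870 × 9.81 = 8534.7 N.
q = ½ρv² = ½ × 0.819 × 53.5² = 1172 Pa.
CL = 2W/(ρv²S) = 2×8534.7/(0.819×53.5²×18.7) = 0.3894.
CD = 0.0343 + 0.0485 × 0.3894² = 0.04165.
D = q·S·CD = 1172 × 18.7 × 0.04165 = 913 N

D = 913 N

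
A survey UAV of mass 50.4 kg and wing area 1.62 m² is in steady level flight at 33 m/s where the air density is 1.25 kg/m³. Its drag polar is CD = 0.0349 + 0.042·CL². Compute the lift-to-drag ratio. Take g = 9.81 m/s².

In steady level flight, lift balances weight: W = mg = 50.4 × 9.81 = 494.42 N.
q = ½ρv² = ½ × 1.25 × 33² = 680.6 Pa.
CL = 2W/(ρv²S) = 2×494.42/(1.25×33²×1.62) = 0.4484.
CD = 0.0349 + 0.042 × 0.4484² = 0.04335.
L/D = CL/CD = 0.4484 / 0.04335 = 10.3

L/D = 10.3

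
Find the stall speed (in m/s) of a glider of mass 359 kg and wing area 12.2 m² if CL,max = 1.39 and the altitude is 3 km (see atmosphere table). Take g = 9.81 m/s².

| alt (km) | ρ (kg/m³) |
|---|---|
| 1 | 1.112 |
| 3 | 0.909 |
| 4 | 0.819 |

At 3 km, from the table: ρ = 0.909 kg/m³.
Stall occurs when L = W at CL,max. W = mg = 359 × 9.81 = 3522 N.
From L = ½ρV²S·CL,max = W: V_stall = √(2W/(ρSCL,max)) = √(2·3522/(0.909·12.2·1.39))
V_stall = √456.9 = 21.4 m/s

V_stall = 21.4 m/s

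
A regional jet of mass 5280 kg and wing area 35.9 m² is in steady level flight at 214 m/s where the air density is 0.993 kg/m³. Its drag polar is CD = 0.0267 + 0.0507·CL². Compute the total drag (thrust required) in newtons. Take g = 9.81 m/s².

D = 22000 N

Weight W = mg = 5280 × 9.81 = 51797 N; in level flight L = W.
q = ½ρv² = ½ × 0.993 × 214² = 22740 Pa.
Required CL = L/(qS) = 51797/(22740·35.9) = 0.06345.
CD = 0.0267 + 0.0507 × 0.06345² = 0.0269.
D = q·S·CD = 22740 × 35.9 × 0.0269 = 21960 N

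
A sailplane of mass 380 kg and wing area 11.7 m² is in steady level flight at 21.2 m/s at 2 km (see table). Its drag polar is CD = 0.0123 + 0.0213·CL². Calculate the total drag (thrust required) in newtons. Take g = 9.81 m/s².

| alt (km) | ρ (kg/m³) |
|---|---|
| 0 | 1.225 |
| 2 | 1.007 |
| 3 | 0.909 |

D = 144 N

At 2 km, from the table: ρ = 1.007 kg/m³.
In steady level flight, lift balances weight: W = mg = 380 × 9.81 = 3727.8 N.
q = ½ρv² = ½ × 1.007 × 21.2² = 226.3 Pa.
CL = 2W/(ρv²S) = 2×3727.8/(1.007×21.2²×11.7) = 1.408.
CD = 0.0123 + 0.0213 × 1.408² = 0.05453.
D = q·S·CD = 226.3 × 11.7 × 0.05453 = 144.4 N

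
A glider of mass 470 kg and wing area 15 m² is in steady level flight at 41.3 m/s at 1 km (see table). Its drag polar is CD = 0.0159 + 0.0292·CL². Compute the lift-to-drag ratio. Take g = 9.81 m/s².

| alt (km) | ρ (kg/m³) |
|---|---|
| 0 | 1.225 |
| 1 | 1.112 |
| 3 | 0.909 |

L/D = 17.1

At 1 km, from the table: ρ = 1.112 kg/m³.
Weight W = mg = 470 × 9.81 = 4610.7 N; in level flight L = W.
Dynamic pressure q = 0.5 × 1.112 × 41.3² = 948.4 Pa.
CL = 2W/(ρv²S) = 2×4610.7/(1.112×41.3²×15) = 0.3241.
CD = 0.0159 + 0.0292 × 0.3241² = 0.01897.
L/D = CL/CD = 0.3241 / 0.01897 = 17.1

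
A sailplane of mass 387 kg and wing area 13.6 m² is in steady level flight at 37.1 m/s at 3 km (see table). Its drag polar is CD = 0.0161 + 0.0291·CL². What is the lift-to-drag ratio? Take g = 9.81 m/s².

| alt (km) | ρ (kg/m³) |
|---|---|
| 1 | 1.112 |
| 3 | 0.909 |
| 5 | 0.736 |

At 3 km, from the table: ρ = 0.909 kg/m³.
Level flight ⇒ L = W = m·g = 387 × 9.81 = 3796.5 N.
Dynamic pressure q = 0.5 × 0.909 × 37.1² = 625.6 Pa.
CL = 2W/(ρv²S) = 2×3796.5/(0.909×37.1²×13.6) = 0.4462.
CD = 0.0161 + 0.0291 × 0.4462² = 0.02189.
L/D = CL/CD = 0.4462 / 0.02189 = 20.4

L/D = 20.4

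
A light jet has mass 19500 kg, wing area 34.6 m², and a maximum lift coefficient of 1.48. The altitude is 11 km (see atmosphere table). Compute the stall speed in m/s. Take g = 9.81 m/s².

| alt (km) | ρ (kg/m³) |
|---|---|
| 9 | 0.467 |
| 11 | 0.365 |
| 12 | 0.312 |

At 11 km, from the table: ρ = 0.365 kg/m³.
Weight W = mg = 19500 × 9.81 = 1.913×10^5 N.
From L = ½ρV²S·CL,max = W: V_stall = √(2W/(ρSCL,max)) = √(2·1.913×10^5/(0.365·34.6·1.48))
V_stall = √20470 = 143 m/s

V_stall = 143 m/s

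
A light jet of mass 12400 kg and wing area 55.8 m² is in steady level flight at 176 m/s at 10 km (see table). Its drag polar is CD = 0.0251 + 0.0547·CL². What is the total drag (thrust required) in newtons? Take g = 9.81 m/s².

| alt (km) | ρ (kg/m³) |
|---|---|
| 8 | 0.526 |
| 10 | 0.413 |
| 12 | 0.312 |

At 10 km, from the table: ρ = 0.413 kg/m³.
Weight W = mg = 12400 × 9.81 = 1.2164×10^5 N; in level flight L = W.
q = ½ρv² = ½ × 0.413 × 176² = 6397 Pa.
CL = W/(q·S) = 1.2164×10^5 / (6397 × 55.8) = 0.3408.
CD = 0.0251 + 0.0547 × 0.3408² = 0.03145.
D = q·S·CD = 6397 × 55.8 × 0.03145 = 11230 N

D = 11200 N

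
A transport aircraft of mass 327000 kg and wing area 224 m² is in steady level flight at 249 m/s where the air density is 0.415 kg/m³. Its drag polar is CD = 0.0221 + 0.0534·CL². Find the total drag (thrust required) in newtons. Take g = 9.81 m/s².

Level flight ⇒ L = W = m·g = 327000 × 9.81 = 3.2079×10^6 N.
Dynamic pressure q = 0.5 × 0.415 × 249² = 12870 Pa.
CL = W/(q·S) = 3.2079×10^6 / (12870 × 224) = 1.113.
CD = 0.0221 + 0.0534 × 1.113² = 0.08827.
D = q·S·CD = 12870 × 224 × 0.08827 = 2.544×10^5 N

D = 2.54×10^5 N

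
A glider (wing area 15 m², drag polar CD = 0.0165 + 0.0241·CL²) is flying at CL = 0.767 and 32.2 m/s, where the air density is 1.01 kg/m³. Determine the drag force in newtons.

CD = 0.0165 + 0.0241 × 0.767² = 0.03068
D = ½ρv²S·CD = ½ × 1.01 × 32.2² × 15 × 0.03068 = 241 N

D = 241 N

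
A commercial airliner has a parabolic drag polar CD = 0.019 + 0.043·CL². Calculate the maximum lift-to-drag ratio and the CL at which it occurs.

For CD = CD0 + K·CL², (L/D)max occurs at CL* = √(CD0/K) and equals 1/(2√(K·CD0)).
(L/D)max = 1/(2√(0.043 × 0.019)) = 1/(2 × 0.02858) = 17.5
CL* = √(0.019/0.043) = 0.665

(L/D)max = 17.5, at CL = 0.665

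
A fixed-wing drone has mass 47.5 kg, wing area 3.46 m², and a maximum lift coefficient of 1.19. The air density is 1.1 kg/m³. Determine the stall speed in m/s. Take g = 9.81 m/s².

V_stall = 14.3 m/s

Stall occurs when L = W at CL,max. W = mg = 47.5 × 9.81 = 466 N.
From L = ½ρV²S·CL,max = W: V_stall = √(2W/(ρSCL,max)) = √(2·466/(1.1·3.46·1.19))
V_stall = √205.8 = 14.3 m/s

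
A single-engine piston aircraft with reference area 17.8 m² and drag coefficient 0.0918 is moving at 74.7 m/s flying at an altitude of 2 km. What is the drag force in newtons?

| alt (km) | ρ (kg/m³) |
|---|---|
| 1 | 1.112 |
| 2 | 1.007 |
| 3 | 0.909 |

At 2 km, from the table: ρ = 1.007 kg/m³.
D = ½ρv²S·CD = ½ × 1.007 × 74.7² × 17.8 × 0.0918 = 4590 N

D = 4590 N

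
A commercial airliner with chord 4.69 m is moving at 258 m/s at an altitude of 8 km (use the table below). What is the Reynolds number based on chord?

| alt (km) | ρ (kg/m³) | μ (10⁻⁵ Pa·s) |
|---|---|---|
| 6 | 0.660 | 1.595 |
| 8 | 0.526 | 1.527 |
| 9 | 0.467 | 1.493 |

Re = 4.17×10^7

At 8 km, from the table: ρ = 0.526 kg/m³, μ = 1.527×10⁻⁵ Pa·s.
Re = ρ·v·c/μ = 0.526 × 258 × 4.69 / (1.527×10⁻⁵) = 4.17×10^7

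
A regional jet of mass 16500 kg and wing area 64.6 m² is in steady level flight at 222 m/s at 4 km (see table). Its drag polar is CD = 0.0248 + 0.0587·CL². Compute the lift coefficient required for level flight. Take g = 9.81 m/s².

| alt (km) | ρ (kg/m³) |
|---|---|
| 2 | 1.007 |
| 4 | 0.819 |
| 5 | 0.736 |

At 4 km, from the table: ρ = 0.819 kg/m³.
In steady level flight, lift balances weight: W = mg = 16500 × 9.81 = 1.6186×10^5 N.
q = ½ρv² = ½ × 0.819 × 222² = 20180 Pa.
Required CL = L/(qS) = 1.6186×10^5/(20180·64.6) = 0.1242.

CL = 0.124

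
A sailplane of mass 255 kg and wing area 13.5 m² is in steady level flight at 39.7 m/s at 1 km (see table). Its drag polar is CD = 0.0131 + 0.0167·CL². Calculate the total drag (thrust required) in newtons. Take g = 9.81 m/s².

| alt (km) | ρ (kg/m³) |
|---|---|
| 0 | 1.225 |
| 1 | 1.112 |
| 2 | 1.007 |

D = 164 N

At 1 km, from the table: ρ = 1.112 kg/m³.
In steady level flight, lift balances weight: W = mg = 255 × 9.81 = 2501.6 N.
Dynamic pressure q = 0.5 × 1.112 × 39.7² = 876.3 Pa.
CL = W/(q·S) = 2501.6 / (876.3 × 13.5) = 0.2115.
CD = 0.0131 + 0.0167 × 0.2115² = 0.01385.
D = q·S·CD = 876.3 × 13.5 × 0.01385 = 163.8 N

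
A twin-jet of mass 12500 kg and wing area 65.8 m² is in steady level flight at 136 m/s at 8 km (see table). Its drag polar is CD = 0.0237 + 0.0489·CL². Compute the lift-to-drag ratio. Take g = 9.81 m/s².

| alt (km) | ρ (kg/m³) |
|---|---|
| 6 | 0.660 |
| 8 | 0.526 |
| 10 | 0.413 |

At 8 km, from the table: ρ = 0.526 kg/m³.
In steady level flight, lift balances weight: W = mg = 12500 × 9.81 = 1.2262×10^5 N.
q = ½ρv² = ½ × 0.526 × 136² = 4864 Pa.
CL = W/(q·S) = 1.2262×10^5 / (4864 × 65.8) = 0.3831.
CD = 0.0237 + 0.0489 × 0.3831² = 0.03088.
L/D = CL/CD = 0.3831 / 0.03088 = 12.4

L/D = 12.4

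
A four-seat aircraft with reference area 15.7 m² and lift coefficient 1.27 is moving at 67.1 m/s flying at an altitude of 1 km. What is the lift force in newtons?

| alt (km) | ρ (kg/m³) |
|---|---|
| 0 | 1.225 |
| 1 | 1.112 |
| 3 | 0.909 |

L = 49900 N

At 1 km, from the table: ρ = 1.112 kg/m³.
L = ½ρv²S·CL = ½ × 1.112 × 67.1² × 15.7 × 1.27 = 49900 N ≈ 49.9 kN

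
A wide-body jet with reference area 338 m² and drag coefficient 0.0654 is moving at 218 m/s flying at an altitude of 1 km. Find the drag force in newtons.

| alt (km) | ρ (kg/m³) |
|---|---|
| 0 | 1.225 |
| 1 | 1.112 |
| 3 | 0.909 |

D = 5.84×10^5 N

At 1 km, from the table: ρ = 1.112 kg/m³.
Dynamic pressure q = ½ρv² = ½ × 1.112 × 218² = 26420 Pa.
D = q·S·CD = 26420 × 338 × 0.0654 = 5.84×10^5 N ≈ 584 kN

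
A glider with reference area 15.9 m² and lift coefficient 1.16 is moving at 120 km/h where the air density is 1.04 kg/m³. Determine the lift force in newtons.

L = 10700 N

Convert speed: v = 120 km/h ÷ 3.6 = 33.33 m/s.
Dynamic pressure q = ½ρv² = ½ × 1.04 × 33.33² = 577.8 Pa.
L = q·S·CL = 577.8 × 15.9 × 1.16 = 10700 N ≈ 10.7 kN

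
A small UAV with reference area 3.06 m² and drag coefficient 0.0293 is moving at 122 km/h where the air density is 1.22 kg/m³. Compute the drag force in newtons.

Convert speed: v = 122 km/h ÷ 3.6 = 33.89 m/s.
Dynamic pressure q = ½ρv² = ½ × 1.22 × 33.89² = 700.6 Pa.
D = q·S·CD = 700.6 × 3.06 × 0.0293 = 62.8 N

D = 62.8 N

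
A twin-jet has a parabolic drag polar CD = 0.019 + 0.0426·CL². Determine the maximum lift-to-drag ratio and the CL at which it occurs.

For CD = CD0 + K·CL², (L/D)max occurs at CL* = √(CD0/K) and equals 1/(2√(K·CD0)).
(L/D)max = 1/(2√(0.0426 × 0.019)) = 1/(2 × 0.02845) = 17.6
CL* = √(0.019/0.0426) = 0.668

(L/D)max = 17.6, at CL = 0.668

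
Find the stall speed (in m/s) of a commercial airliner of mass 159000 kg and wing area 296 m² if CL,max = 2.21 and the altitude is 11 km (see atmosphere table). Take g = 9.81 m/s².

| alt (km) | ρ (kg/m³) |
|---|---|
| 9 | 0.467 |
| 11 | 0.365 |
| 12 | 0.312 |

V_stall = 114 m/s

At 11 km, from the table: ρ = 0.365 kg/m³.
At stall, lift equals weight: L = W = m·g = 159000 × 9.81 = 1.56×10^6 N.
From L = ½ρV²S·CL,max = W: V_stall = √(2W/(ρSCL,max)) = √(2·1.56×10^6/(0.365·296·2.21))
V_stall = √13070 = 114 m/s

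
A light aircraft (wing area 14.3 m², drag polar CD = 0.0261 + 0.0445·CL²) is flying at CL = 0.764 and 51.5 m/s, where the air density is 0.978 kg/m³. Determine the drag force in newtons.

D = 966 N

CD = 0.0261 + 0.0445 × 0.764² = 0.05207
D = ½ρv²S·CD = ½ × 0.978 × 51.5² × 14.3 × 0.05207 = 966 N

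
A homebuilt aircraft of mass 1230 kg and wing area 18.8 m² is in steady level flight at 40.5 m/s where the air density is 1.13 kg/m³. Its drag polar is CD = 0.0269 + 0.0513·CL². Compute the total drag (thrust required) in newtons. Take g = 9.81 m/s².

D = 897 N

Weight W = mg = 1230 × 9.81 = 12066 N; in level flight L = W.
Dynamic pressure q = 0.5 × 1.13 × 40.5² = 926.7 Pa.
Required CL = L/(qS) = 12066/(926.7·18.8) = 0.6926.
CD = 0.0269 + 0.0513 × 0.6926² = 0.05151.
D = q·S·CD = 926.7 × 18.8 × 0.05151 = 897.4 N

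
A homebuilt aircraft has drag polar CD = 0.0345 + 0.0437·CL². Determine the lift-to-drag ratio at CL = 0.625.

CD = 0.0345 + 0.0437 × 0.625² = 0.05157
L/D = CL/CD = 0.625 / 0.05157 = 12.1

L/D = 12.1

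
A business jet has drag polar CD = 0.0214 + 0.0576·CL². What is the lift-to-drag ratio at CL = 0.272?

L/D = 10.6

CD = 0.0214 + 0.0576 × 0.272² = 0.02566
L/D = CL/CD = 0.272 / 0.02566 = 10.6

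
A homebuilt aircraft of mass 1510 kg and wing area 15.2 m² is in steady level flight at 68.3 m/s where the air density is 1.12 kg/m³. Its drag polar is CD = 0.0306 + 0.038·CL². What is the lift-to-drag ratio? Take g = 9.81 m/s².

Weight W = mg = 1510 × 9.81 = 14813 N; in level flight L = W.
Dynamic pressure q = 0.5 × 1.12 × 68.3² = 2612 Pa.
CL = 2W/(ρv²S) = 2×14813/(1.12×68.3²×15.2) = 0.3731.
CD = 0.0306 + 0.038 × 0.3731² = 0.03589.
L/D = CL/CD = 0.3731 / 0.03589 = 10.4

L/D = 10.4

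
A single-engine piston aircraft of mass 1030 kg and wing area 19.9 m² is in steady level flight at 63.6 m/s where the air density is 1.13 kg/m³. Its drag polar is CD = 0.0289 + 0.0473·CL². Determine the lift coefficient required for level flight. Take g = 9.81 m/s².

In steady level flight, lift balances weight: W = mg = 1030 × 9.81 = 10104 N.
Dynamic pressure q = 0.5 × 1.13 × 63.6² = 2285 Pa.
CL = W/(q·S) = 10104 / (2285 × 19.9) = 0.2222.

CL = 0.222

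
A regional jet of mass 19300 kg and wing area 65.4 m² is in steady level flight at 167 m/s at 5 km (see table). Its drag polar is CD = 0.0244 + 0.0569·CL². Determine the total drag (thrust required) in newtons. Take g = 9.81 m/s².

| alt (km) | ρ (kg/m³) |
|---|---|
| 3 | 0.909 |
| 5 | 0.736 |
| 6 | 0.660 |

At 5 km, from the table: ρ = 0.736 kg/m³.
In steady level flight, lift balances weight: W = mg = 19300 × 9.81 = 1.8933×10^5 N.
q = ½ρv² = ½ × 0.736 × 167² = 10260 Pa.
CL = W/(q·S) = 1.8933×10^5 / (10260 × 65.4) = 0.2821.
CD = 0.0244 + 0.0569 × 0.2821² = 0.02893.
D = q·S·CD = 10260 × 65.4 × 0.02893 = 19420 N

D = 19400 N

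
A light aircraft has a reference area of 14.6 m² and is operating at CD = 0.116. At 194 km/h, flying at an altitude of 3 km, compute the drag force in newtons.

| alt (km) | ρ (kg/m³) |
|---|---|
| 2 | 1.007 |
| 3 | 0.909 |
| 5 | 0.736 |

D = 2240 N

At 3 km, from the table: ρ = 0.909 kg/m³.
Convert speed: v = 194 km/h ÷ 3.6 = 53.89 m/s.
D = ½ρv²S·CD = ½ × 0.909 × 53.89² × 14.6 × 0.116 = 2240 N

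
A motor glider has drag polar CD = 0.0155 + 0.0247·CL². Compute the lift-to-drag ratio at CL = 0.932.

L/D = 25.2

CD = 0.0155 + 0.0247 × 0.932² = 0.03696
L/D = CL/CD = 0.932 / 0.03696 = 25.2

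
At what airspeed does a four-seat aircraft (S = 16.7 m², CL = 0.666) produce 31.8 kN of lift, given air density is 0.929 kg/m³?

L = ½ρv²S·CL ⇒ v = √(2L/(ρ·S·CL))
v = √(2 × 31800 / (0.929 × 16.7 × 0.666)) = √6155 = 78.5 m/s

v = 78.5 m/s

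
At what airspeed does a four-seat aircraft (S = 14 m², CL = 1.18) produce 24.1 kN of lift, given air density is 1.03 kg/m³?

L = ½ρv²S·CL ⇒ v = √(2L/(ρ·S·CL))
v = √(2 × 24100 / (1.03 × 14 × 1.18)) = √2833 = 53.2 m/s

v = 53.2 m/s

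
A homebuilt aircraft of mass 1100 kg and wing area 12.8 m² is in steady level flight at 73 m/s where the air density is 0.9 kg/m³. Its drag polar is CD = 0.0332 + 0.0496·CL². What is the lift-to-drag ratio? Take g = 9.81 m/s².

In steady level flight, lift balances weight: W = mg = 1100 × 9.81 = 10791 N.
Dynamic pressure q = 0.5 × 0.9 × 73² = 2398 Pa.
Required CL = L/(qS) = 10791/(2398·12.8) = 0.3516.
CD = 0.0332 + 0.0496 × 0.3516² = 0.03933.
L/D = CL/CD = 0.3516 / 0.03933 = 8.94

L/D = 8.94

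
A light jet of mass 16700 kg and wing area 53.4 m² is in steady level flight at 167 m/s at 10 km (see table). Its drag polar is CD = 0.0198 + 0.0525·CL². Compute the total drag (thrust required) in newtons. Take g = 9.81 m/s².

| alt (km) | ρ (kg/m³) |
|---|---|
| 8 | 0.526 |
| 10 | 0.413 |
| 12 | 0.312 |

D = 10700 N

At 10 km, from the table: ρ = 0.413 kg/m³.
Level flight ⇒ L = W = m·g = 16700 × 9.81 = 1.6383×10^5 N.
Dynamic pressure q = 0.5 × 0.413 × 167² = 5759 Pa.
CL = W/(q·S) = 1.6383×10^5 / (5759 × 53.4) = 0.5327.
CD = 0.0198 + 0.0525 × 0.5327² = 0.0347.
D = q·S·CD = 5759 × 53.4 × 0.0347 = 10670 N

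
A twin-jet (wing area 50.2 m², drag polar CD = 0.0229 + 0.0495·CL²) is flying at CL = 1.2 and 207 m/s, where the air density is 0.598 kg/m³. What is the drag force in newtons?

CD = 0.0229 + 0.0495 × 1.2² = 0.09418
D = ½ρv²S·CD = ½ × 0.598 × 207² × 50.2 × 0.09418 = 60600 N

D = 60600 N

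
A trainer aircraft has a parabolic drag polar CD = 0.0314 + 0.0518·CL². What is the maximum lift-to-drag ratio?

(L/D)max = 12.4

For CD = CD0 + K·CL², (L/D)max occurs at CL* = √(CD0/K) and equals 1/(2√(K·CD0)).
(L/D)max = 1/(2√(0.0518 × 0.0314)) = 1/(2 × 0.04033) = 12.4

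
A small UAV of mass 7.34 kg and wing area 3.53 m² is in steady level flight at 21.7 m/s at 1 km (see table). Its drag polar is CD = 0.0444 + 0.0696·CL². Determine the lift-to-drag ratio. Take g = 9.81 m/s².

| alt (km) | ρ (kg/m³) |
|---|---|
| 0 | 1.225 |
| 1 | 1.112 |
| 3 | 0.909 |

At 1 km, from the table: ρ = 1.112 kg/m³.
Level flight ⇒ L = W = m·g = 7.34 × 9.81 = 72.005 N.
q = ½ρv² = ½ × 1.112 × 21.7² = 261.8 Pa.
Required CL = L/(qS) = 72.005/(261.8·3.53) = 0.07791.
CD = 0.0444 + 0.0696 × 0.07791² = 0.04482.
L/D = CL/CD = 0.07791 / 0.04482 = 1.74

L/D = 1.74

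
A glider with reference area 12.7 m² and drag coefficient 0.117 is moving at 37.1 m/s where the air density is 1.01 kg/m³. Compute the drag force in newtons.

D = ½ρv²S·CD = ½ × 1.01 × 37.1² × 12.7 × 0.117 = 1030 N

D = 1030 N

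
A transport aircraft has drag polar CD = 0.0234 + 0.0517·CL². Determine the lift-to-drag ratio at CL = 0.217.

L/D = 8.4

CD = 0.0234 + 0.0517 × 0.217² = 0.02583
L/D = CL/CD = 0.217 / 0.02583 = 8.4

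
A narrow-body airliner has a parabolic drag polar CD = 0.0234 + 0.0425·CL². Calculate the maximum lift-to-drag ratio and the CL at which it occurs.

For CD = CD0 + K·CL², (L/D)max occurs at CL* = √(CD0/K) and equals 1/(2√(K·CD0)).
(L/D)max = 1/(2√(0.0425 × 0.0234)) = 1/(2 × 0.03154) = 15.9
CL* = √(0.0234/0.0425) = 0.742

(L/D)max = 15.9, at CL = 0.742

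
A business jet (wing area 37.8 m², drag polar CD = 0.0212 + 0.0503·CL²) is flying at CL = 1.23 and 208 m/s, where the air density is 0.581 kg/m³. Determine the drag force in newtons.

D = 46200 N

CD = 0.0212 + 0.0503 × 1.23² = 0.0973
D = ½ρv²S·CD = ½ × 0.581 × 208² × 37.8 × 0.0973 = 46200 N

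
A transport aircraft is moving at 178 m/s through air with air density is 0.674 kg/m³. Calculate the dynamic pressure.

q = 10700 Pa

q = ½ρv² = ½ × 0.674 × 178² = 10700 Pa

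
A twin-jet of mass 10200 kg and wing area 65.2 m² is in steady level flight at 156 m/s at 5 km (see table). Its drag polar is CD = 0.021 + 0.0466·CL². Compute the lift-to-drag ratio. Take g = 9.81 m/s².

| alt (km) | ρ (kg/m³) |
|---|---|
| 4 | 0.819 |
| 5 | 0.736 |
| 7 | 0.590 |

L/D = 7.66

At 5 km, from the table: ρ = 0.736 kg/m³.
Weight W = mg = 10200 × 9.81 = 1.0006×10^5 N; in level flight L = W.
Dynamic pressure q = 0.5 × 0.736 × 156² = 8956 Pa.
CL = W/(q·S) = 1.0006×10^5 / (8956 × 65.2) = 0.1714.
CD = 0.021 + 0.0466 × 0.1714² = 0.02237.
L/D = CL/CD = 0.1714 / 0.02237 = 7.66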